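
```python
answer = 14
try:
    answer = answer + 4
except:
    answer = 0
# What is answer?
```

Step-by-step execution trace:
1. answer starts at 14.
2. try: `answer = answer + 4` → answer = 18. No exception raised.
3. `except` is skipped.
Result: 18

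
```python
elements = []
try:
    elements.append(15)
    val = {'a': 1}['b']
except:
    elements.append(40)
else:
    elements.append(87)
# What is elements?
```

Step-by-step execution trace:
1. try: `elements.append(15)` → elements = [15].
2. `val = {'a': 1}['b']` raises KeyError.
3. bare `except` matches → `elements.append(40)` → elements = [15, 40].
4. `else` is skipped (an exception was raised).
Result: [15, 40]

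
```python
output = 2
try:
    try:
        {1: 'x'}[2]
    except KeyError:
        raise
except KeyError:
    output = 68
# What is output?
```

Step-by-step execution trace:
1. Inner try: `{1: 'x'}[2]` raises KeyError.
2. Inner `except KeyError` matches; bare `raise` re-raises the same KeyError.
3. Outer `except KeyError` matches → output = 68.
Result: 68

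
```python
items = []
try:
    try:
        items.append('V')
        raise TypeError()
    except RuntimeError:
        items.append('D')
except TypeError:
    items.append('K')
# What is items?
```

Step-by-step execution trace:
1. Inner try: `items.append('V')` → items = ['V'].
2. `raise TypeError()` raises TypeError.
3. Inner `except RuntimeError` does not match TypeError; exception propagates to outer try.
4. Outer `except TypeError` matches → `items.append('K')` → items = ['V', 'K'].
Result: ['V', 'K']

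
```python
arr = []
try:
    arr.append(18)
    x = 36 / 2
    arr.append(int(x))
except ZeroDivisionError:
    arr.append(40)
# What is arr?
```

Step-by-step execution trace:
1. try: `arr.append(18)` → arr = [18].
2. `x = 36 / 2` → x = 18.0. No exception raised.
3. `arr.append(int(x))` → arr = [18, 18].
4. `except ZeroDivisionError` is skipped (no exception was raised).
Result: [18, 18]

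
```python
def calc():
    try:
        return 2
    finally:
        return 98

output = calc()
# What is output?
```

Step-by-step execution trace:
1. `calc()` enters try: `return 2` sets pending return value 2.
2. Before returning, `finally: return 98` runs and overrides the pending return.
3. calc() returns 98 → output = 98.
Result: 98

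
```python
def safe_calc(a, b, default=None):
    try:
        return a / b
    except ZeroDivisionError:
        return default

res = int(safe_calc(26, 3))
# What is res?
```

Step-by-step execution trace:
1. `safe_calc(26, 3)` enters try: `return 26 / 3` → returns 8.666666666666666. No exception raised.
2. `except ZeroDivisionError` is skipped.
3. `int(8.666666666666666)` → 8 → res = 8.
Result: 8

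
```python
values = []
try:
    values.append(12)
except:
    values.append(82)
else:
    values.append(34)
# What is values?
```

Step-by-step execution trace:
1. try: `values.append(12)` → values = [12]. No exception raised.
2. `except` is skipped.
3. `else` runs (try completed without exception): `values.append(34)` → values = [12, 34].
Result: [12, 34]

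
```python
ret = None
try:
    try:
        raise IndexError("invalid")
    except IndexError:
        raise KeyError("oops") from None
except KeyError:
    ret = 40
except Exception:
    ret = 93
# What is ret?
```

Step-by-step execution trace:
1. Inner try raises IndexError; inner `except IndexError` catches it.
2. `raise KeyError(...) from None` raises KeyError (from None suppresses __context__, but the active exception is still KeyError).
3. Outer `except KeyError` matches → ret = 40.
4. `except Exception` is not reached.
Result: 40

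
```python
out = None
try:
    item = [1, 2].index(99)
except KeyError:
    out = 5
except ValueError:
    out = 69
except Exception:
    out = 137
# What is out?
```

Step-by-step execution trace:
1. `item = [1, 2].index(99)` raises ValueError.
2. `except KeyError` does not match ValueError; skipped.
3. `except ValueError` matches → out = 69.
4. Remaining except clauses are skipped.
Result: 69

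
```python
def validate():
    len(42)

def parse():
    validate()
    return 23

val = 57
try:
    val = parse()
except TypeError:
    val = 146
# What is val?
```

Step-by-step execution trace:
1. val starts at 57.
2. try: `parse()` calls `validate()`.
3. `validate()` evaluates `len(42)`, which raises TypeError; it propagates through parse (uncaught).
4. `return 23` in parse is not reached; the assignment to val does not complete.
5. `except TypeError` matches → val = 146.
Result: 146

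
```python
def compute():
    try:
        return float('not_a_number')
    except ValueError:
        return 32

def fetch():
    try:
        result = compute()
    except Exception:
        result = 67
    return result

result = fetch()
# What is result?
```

Step-by-step execution trace:
1. `fetch()` calls `compute()`.
2. In compute: `float('not_a_number')` raises ValueError; `except ValueError` catches it → returns 32.
3. In fetch: `result = compute()` → result = 32. No exception reaches fetch.
4. `except Exception` is skipped; fetch returns 32.
5. result = 32.
Result: 32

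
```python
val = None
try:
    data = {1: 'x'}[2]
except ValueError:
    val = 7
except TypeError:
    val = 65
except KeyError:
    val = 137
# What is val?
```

Step-by-step execution trace:
1. `data = {1: 'x'}[2]` raises KeyError.
2. `except ValueError` does not match KeyError; skipped.
3. `except TypeError` does not match KeyError; skipped.
4. `except KeyError` matches → val = 137.
Result: 137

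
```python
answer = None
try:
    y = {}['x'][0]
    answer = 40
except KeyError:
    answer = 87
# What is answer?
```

Step-by-step execution trace:
1. `y = {}['x'][0]` raises KeyError.
2. `answer = 40` is not reached.
3. `except KeyError` matches → answer = 87.
Result: 87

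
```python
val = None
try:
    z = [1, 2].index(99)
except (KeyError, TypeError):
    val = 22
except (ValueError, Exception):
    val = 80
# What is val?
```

Step-by-step execution trace:
1. `z = [1, 2].index(99)` raises ValueError.
2. `except (KeyError, TypeError)` does not match ValueError; skipped.
3. `except (ValueError, Exception)` matches (ValueError is in the tuple) → val = 80.
Result: 80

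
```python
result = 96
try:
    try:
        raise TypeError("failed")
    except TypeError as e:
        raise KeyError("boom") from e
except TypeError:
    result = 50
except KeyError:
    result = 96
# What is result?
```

Step-by-step execution trace:
1. Inner try raises TypeError; inner `except TypeError as e` catches it.
2. `raise KeyError(...) from e` raises KeyError (TypeError is attached as __cause__, but only KeyError is active).
3. Outer `except TypeError` does not match KeyError; skipped.
4. Outer `except KeyError` matches → result = 96.
Result: 96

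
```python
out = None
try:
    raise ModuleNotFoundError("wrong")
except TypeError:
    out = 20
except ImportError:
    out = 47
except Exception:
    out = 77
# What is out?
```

Step-by-step execution trace:
1. `raise ModuleNotFoundError(...)` raises ModuleNotFoundError.
2. `except TypeError` does not match (ModuleNotFoundError is not a subclass of TypeError); skipped.
3. `except ImportError` matches (ModuleNotFoundError is a subclass of ImportError) → out = 47.
4. `except Exception` is not reached.
Result: 47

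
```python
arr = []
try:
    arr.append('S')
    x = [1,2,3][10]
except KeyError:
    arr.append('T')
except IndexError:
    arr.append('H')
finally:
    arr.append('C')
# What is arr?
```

Step-by-step execution trace:
1. try: `arr.append('S')` → arr = ['S'].
2. `x = [1,2,3][10]` raises IndexError.
3. `except KeyError` does not match IndexError; skipped.
4. `except IndexError` matches → `arr.append('H')` → arr = ['S', 'H'].
5. finally always runs: `arr.append('C')` → arr = ['S', 'H', 'C'].
Result: ['S', 'H', 'C']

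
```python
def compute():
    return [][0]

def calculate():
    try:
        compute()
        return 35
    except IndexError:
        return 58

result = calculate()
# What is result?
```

Step-by-step execution trace:
1. `calculate()` calls `compute()`.
2. `compute()` evaluates `[][0]`, which raises IndexError; it propagates to the caller.
3. `return 35` is not reached.
4. `except IndexError` in calculate matches → returns 58.
5. result = 58.
Result: 58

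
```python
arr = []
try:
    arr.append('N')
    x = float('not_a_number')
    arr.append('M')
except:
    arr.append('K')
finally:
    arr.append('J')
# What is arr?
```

Step-by-step execution trace:
1. try: `arr.append('N')` → arr = ['N'].
2. `x = float('not_a_number')` raises ValueError; `arr.append('M')` is not reached.
3. bare `except` matches → `arr.append('K')` → arr = ['N', 'K'].
4. finally always runs: `arr.append('J')` → arr = ['N', 'K', 'J'].
Result: ['N', 'K', 'J']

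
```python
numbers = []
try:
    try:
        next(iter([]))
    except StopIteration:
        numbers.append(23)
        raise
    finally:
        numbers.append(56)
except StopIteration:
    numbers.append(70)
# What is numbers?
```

Step-by-step execution trace:
1. Inner try: `next(iter([]))` raises StopIteration.
2. Inner `except StopIteration` matches → `numbers.append(23)` → numbers = [23].
3. bare `raise` re-raises StopIteration.
4. Inner `finally` runs during unwinding: `numbers.append(56)` → numbers = [23, 56].
5. Outer `except StopIteration` matches → `numbers.append(70)` → numbers = [23, 56, 70].
Result: [23, 56, 70]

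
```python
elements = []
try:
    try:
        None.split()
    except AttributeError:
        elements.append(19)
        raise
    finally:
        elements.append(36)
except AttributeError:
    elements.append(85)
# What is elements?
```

Step-by-step execution trace:
1. Inner try: `None.split()` raises AttributeError.
2. Inner `except AttributeError` matches → `elements.append(19)` → elements = [19].
3. bare `raise` re-raises AttributeError.
4. Inner `finally` runs during unwinding: `elements.append(36)` → elements = [19, 36].
5. Outer `except AttributeError` matches → `elements.append(85)` → elements = [19, 36, 85].
Result: [19, 36, 85]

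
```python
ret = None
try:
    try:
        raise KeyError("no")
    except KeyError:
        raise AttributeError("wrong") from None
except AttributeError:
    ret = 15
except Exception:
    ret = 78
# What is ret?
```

Step-by-step execution trace:
1. Inner try raises KeyError; inner `except KeyError` catches it.
2. `raise AttributeError(...) from None` raises AttributeError (from None suppresses __context__, but the active exception is still AttributeError).
3. Outer `except AttributeError` matches → ret = 15.
4. `except Exception` is not reached.
Result: 15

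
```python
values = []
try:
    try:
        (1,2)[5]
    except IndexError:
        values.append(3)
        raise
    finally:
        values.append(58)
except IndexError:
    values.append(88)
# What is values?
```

Step-by-step execution trace:
1. Inner try: `(1,2)[5]` raises IndexError.
2. Inner `except IndexError` matches → `values.append(3)` → values = [3].
3. bare `raise` re-raises IndexError.
4. Inner `finally` runs during unwinding: `values.append(58)` → values = [3, 58].
5. Outer `except IndexError` matches → `values.append(88)` → values = [3, 58, 88].
Result: [3, 58, 88]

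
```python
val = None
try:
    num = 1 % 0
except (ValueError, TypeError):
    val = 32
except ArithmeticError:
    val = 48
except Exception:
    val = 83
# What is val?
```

Step-by-step execution trace:
1. `num = 1 % 0` raises ZeroDivisionError.
2. `except (ValueError, TypeError)` does not match ZeroDivisionError; skipped.
3. `except ArithmeticError` matches (ZeroDivisionError is a subclass of ArithmeticError) → val = 48.
4. `except Exception` is not reached.
Result: 48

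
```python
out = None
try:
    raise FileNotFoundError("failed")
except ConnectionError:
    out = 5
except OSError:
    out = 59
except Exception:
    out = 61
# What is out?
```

Step-by-step execution trace:
1. `raise FileNotFoundError(...)` raises FileNotFoundError.
2. `except ConnectionError` does not match (FileNotFoundError is not a subclass of ConnectionError); skipped.
3. `except OSError` matches (FileNotFoundError is a subclass of OSError) → out = 59.
4. `except Exception` is not reached.
Result: 59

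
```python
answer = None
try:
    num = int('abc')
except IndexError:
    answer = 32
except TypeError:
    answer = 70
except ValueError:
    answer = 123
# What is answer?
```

Step-by-step execution trace:
1. `num = int('abc')` raises ValueError.
2. `except IndexError` does not match ValueError; skipped.
3. `except TypeError` does not match ValueError; skipped.
4. `except ValueError` matches → answer = 123.
Result: 123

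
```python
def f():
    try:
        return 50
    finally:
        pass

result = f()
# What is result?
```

Step-by-step execution trace:
1. `f()` enters try: `return 50` sets pending return value 50.
2. Before returning, `finally: pass` runs (no effect).
3. f() returns 50 → result = 50.
Result: 50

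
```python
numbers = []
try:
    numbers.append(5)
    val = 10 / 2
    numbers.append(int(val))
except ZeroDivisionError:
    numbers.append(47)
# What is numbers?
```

Step-by-step execution trace:
1. try: `numbers.append(5)` → numbers = [5].
2. `val = 10 / 2` → val = 5.0. No exception raised.
3. `numbers.append(int(val))` → numbers = [5, 5].
4. `except ZeroDivisionError` is skipped (no exception was raised).
Result: [5, 5]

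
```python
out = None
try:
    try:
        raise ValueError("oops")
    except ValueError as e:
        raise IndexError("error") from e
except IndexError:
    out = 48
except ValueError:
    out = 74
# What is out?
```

Step-by-step execution trace:
1. Inner try raises ValueError; inner `except ValueError as e` catches it.
2. `raise IndexError(...) from e` raises IndexError (ValueError is attached as __cause__, but only IndexError is active).
3. Outer `except IndexError` matches → out = 48.
4. `except ValueError` is not reached.
Result: 48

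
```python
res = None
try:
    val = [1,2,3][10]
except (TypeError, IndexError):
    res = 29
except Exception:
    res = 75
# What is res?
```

Step-by-step execution trace:
1. `val = [1,2,3][10]` raises IndexError.
2. `except (TypeError, IndexError)` matches (IndexError is in the tuple) → res = 29.
3. `except Exception` is not reached.
Result: 29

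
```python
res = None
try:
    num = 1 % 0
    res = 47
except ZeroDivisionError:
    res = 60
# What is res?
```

Step-by-step execution trace:
1. `num = 1 % 0` raises ZeroDivisionError.
2. `res = 47` is not reached.
3. `except ZeroDivisionError` matches → res = 60.
Result: 60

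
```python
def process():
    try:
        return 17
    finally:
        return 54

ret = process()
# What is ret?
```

Step-by-step execution trace:
1. `process()` enters try: `return 17` sets pending return value 17.
2. Before returning, `finally: return 54` runs and overrides the pending return.
3. process() returns 54 → ret = 54.
Result: 54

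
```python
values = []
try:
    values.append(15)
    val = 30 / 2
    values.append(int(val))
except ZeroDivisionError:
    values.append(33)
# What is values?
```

Step-by-step execution trace:
1. try: `values.append(15)` → values = [15].
2. `val = 30 / 2` → val = 15.0. No exception raised.
3. `values.append(int(val))` → values = [15, 15].
4. `except ZeroDivisionError` is skipped (no exception was raised).
Result: [15, 15]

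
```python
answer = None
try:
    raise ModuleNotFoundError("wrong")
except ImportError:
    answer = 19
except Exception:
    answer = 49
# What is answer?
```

Step-by-step execution trace:
1. `raise ModuleNotFoundError(...)` raises ModuleNotFoundError.
2. `except ImportError` matches (ModuleNotFoundError is a subclass of ImportError) → answer = 19.
3. `except Exception` is not reached.
Result: 19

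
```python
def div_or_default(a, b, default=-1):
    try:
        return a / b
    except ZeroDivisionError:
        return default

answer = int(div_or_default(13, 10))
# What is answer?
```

Step-by-step execution trace:
1. `div_or_default(13, 10)` enters try: `return 13 / 10` → returns 1.3. No exception raised.
2. `except ZeroDivisionError` is skipped.
3. `int(1.3)` → 1 → answer = 1.
Result: 1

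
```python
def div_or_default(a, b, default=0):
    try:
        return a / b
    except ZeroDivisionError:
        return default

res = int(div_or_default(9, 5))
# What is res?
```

Step-by-step execution trace:
1. `div_or_default(9, 5)` enters try: `return 9 / 5` → returns 1.8. No exception raised.
2. `except ZeroDivisionError` is skipped.
3. `int(1.8)` → 1 → res = 1.
Result: 1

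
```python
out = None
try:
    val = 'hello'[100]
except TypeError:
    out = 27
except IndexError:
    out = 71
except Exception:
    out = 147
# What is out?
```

Step-by-step execution trace:
1. `val = 'hello'[100]` raises IndexError.
2. `except TypeError` does not match IndexError; skipped.
3. `except IndexError` matches → out = 71.
4. Remaining except clauses are skipped.
Result: 71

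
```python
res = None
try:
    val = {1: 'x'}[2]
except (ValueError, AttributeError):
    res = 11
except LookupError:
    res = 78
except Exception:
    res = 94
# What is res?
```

Step-by-step execution trace:
1. `val = {1: 'x'}[2]` raises KeyError.
2. `except (ValueError, AttributeError)` does not match KeyError; skipped.
3. `except LookupError` matches (KeyError is a subclass of LookupError) → res = 78.
4. `except Exception` is not reached.
Result: 78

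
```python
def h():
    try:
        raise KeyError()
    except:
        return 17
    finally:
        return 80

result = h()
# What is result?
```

Step-by-step execution trace:
1. `h()` enters try: `raise KeyError()` raises KeyError.
2. bare `except` matches → `return 17` sets pending return value 17.
3. Before returning, `finally: return 80` runs and overrides the pending return.
4. h() returns 80 → result = 80.
Result: 80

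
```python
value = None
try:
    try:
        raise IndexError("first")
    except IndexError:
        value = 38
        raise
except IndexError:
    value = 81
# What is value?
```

Step-by-step execution trace:
1. Inner try: `raise IndexError("first")` raises IndexError.
2. Inner `except IndexError` matches → value = 38.
3. bare `raise` re-raises the same IndexError.
4. Outer `except IndexError` matches → value = 81.
Result: 81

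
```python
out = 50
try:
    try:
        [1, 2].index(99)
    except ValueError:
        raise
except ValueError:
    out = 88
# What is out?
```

Step-by-step execution trace:
1. Inner try: `[1, 2].index(99)` raises ValueError.
2. Inner `except ValueError` matches; bare `raise` re-raises the same ValueError.
3. Outer `except ValueError` matches → out = 88.
Result: 88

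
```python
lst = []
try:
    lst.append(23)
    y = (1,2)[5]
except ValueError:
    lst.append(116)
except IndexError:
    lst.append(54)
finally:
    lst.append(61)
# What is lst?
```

Step-by-step execution trace:
1. try: `lst.append(23)` → lst = [23].
2. `y = (1,2)[5]` raises IndexError.
3. `except ValueError` does not match IndexError; skipped.
4. `except IndexError` matches → `lst.append(54)` → lst = [23, 54].
5. finally always runs: `lst.append(61)` → lst = [23, 54, 61].
Result: [23, 54, 61]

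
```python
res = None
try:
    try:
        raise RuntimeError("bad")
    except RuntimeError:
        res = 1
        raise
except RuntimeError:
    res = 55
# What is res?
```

Step-by-step execution trace:
1. Inner try: `raise RuntimeError("bad")` raises RuntimeError.
2. Inner `except RuntimeError` matches → res = 1.
3. bare `raise` re-raises the same RuntimeError.
4. Outer `except RuntimeError` matches → res = 55.
Result: 55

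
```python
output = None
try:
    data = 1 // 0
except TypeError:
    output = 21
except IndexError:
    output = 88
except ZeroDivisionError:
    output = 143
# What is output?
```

Step-by-step execution trace:
1. `data = 1 // 0` raises ZeroDivisionError.
2. `except TypeError` does not match ZeroDivisionError; skipped.
3. `except IndexError` does not match ZeroDivisionError; skipped.
4. `except ZeroDivisionError` matches → output = 143.
Result: 143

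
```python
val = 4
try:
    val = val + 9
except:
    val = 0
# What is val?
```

Step-by-step execution trace:
1. val starts at 4.
2. try: `val = val + 9` → val = 13. No exception raised.
3. `except` is skipped.
Result: 13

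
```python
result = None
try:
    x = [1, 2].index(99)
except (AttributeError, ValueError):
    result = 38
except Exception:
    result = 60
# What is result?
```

Step-by-step execution trace:
1. `x = [1, 2].index(99)` raises ValueError.
2. `except (AttributeError, ValueError)` matches (ValueError is in the tuple) → result = 38.
3. `except Exception` is not reached.
Result: 38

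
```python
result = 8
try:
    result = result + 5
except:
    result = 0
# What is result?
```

Step-by-step execution trace:
1. result starts at 8.
2. try: `result = result + 5` → result = 13. No exception raised.
3. `except` is skipped.
Result: 13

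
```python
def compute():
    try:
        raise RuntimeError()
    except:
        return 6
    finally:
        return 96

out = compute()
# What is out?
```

Step-by-step execution trace:
1. `compute()` enters try: `raise RuntimeError()` raises RuntimeError.
2. bare `except` matches → `return 6` sets pending return value 6.
3. Before returning, `finally: return 96` runs and overrides the pending return.
4. compute() returns 96 → out = 96.
Result: 96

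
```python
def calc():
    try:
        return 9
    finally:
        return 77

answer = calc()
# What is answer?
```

Step-by-step execution trace:
1. `calc()` enters try: `return 9` sets pending return value 9.
2. Before returning, `finally: return 77` runs and overrides the pending return.
3. calc() returns 77 → answer = 77.
Result: 77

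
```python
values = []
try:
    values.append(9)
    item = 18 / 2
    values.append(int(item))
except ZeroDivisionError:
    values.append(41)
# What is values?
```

Step-by-step execution trace:
1. try: `values.append(9)` → values = [9].
2. `item = 18 / 2` → item = 9.0. No exception raised.
3. `values.append(int(item))` → values = [9, 9].
4. `except ZeroDivisionError` is skipped (no exception was raised).
Result: [9, 9]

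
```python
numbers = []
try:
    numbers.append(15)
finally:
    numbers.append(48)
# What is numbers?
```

Step-by-step execution trace:
1. try: `numbers.append(15)` → numbers = [15].
2. The try body completes without raising.
3. finally always runs: `numbers.append(48)` → numbers = [15, 48].
Result: [15, 48]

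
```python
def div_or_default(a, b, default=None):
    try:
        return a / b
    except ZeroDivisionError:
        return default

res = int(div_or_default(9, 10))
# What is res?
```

Step-by-step execution trace:
1. `div_or_default(9, 10)` enters try: `return 9 / 10` → returns 0.9. No exception raised.
2. `except ZeroDivisionError` is skipped.
3. `int(0.9)` → 0 → res = 0.
Result: 0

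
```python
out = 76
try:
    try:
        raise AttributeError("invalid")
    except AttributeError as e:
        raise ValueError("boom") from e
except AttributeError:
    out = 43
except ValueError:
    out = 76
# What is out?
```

Step-by-step execution trace:
1. Inner try raises AttributeError; inner `except AttributeError as e` catches it.
2. `raise ValueError(...) from e` raises ValueError (AttributeError is attached as __cause__, but only ValueError is active).
3. Outer `except AttributeError` does not match ValueError; skipped.
4. Outer `except ValueError` matches → out = 76.
Result: 76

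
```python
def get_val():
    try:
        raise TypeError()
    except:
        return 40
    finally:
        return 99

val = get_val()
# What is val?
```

Step-by-step execution trace:
1. `get_val()` enters try: `raise TypeError()` raises TypeError.
2. bare `except` matches → `return 40` sets pending return value 40.
3. Before returning, `finally: return 99` runs and overrides the pending return.
4. get_val() returns 99 → val = 99.
Result: 99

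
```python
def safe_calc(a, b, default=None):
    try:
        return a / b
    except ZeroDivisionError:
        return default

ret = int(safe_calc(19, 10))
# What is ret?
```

Step-by-step execution trace:
1. `safe_calc(19, 10)` enters try: `return 19 / 10` → returns 1.9. No exception raised.
2. `except ZeroDivisionError` is skipped.
3. `int(1.9)` → 1 → ret = 1.
Result: 1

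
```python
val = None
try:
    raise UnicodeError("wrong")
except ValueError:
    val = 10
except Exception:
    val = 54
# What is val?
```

Step-by-step execution trace:
1. `raise UnicodeError(...)` raises UnicodeError.
2. `except ValueError` matches (UnicodeError is a subclass of ValueError) → val = 10.
3. `except Exception` is not reached.
Result: 10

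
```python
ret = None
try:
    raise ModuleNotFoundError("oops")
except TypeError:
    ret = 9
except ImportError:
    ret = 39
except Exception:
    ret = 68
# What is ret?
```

Step-by-step execution trace:
1. `raise ModuleNotFoundError(...)` raises ModuleNotFoundError.
2. `except TypeError` does not match (ModuleNotFoundError is not a subclass of TypeError); skipped.
3. `except ImportError` matches (ModuleNotFoundError is a subclass of ImportError) → ret = 39.
4. `except Exception` is not reached.
Result: 39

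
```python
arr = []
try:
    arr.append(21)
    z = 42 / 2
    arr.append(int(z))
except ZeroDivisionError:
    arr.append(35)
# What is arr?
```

Step-by-step execution trace:
1. try: `arr.append(21)` → arr = [21].
2. `z = 42 / 2` → z = 21.0. No exception raised.
3. `arr.append(int(z))` → arr = [21, 21].
4. `except ZeroDivisionError` is skipped (no exception was raised).
Result: [21, 21]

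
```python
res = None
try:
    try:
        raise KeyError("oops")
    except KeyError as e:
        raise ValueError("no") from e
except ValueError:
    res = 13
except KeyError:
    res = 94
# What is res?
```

Step-by-step execution trace:
1. Inner try raises KeyError; inner `except KeyError as e` catches it.
2. `raise ValueError(...) from e` raises ValueError (KeyError is attached as __cause__, but only ValueError is active).
3. Outer `except ValueError` matches → res = 13.
4. `except KeyError` is not reached.
Result: 13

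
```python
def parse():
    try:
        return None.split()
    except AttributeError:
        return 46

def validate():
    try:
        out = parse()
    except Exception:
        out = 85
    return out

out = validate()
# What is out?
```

Step-by-step execution trace:
1. `validate()` calls `parse()`.
2. In parse: `None.split()` raises AttributeError; `except AttributeError` catches it → returns 46.
3. In validate: `out = parse()` → out = 46. No exception reaches validate.
4. `except Exception` is skipped; validate returns 46.
5. out = 46.
Result: 46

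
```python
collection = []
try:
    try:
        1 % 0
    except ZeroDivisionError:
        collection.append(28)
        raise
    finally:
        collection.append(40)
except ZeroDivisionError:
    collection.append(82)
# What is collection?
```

Step-by-step execution trace:
1. Inner try: `1 % 0` raises ZeroDivisionError.
2. Inner `except ZeroDivisionError` matches → `collection.append(28)` → collection = [28].
3. bare `raise` re-raises ZeroDivisionError.
4. Inner `finally` runs during unwinding: `collection.append(40)` → collection = [28, 40].
5. Outer `except ZeroDivisionError` matches → `collection.append(82)` → collection = [28, 40, 82].
Result: [28, 40, 82]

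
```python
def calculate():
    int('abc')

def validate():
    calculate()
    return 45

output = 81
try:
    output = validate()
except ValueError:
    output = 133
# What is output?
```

Step-by-step execution trace:
1. output starts at 81.
2. try: `validate()` calls `calculate()`.
3. `calculate()` evaluates `int('abc')`, which raises ValueError; it propagates through validate (uncaught).
4. `return 45` in validate is not reached; the assignment to output does not complete.
5. `except ValueError` matches → output = 133.
Result: 133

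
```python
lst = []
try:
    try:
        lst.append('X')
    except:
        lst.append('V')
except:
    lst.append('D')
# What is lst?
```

Step-by-step execution trace:
1. Inner try: `lst.append('X')` → lst = ['X']. No exception raised.
2. Inner `except` is skipped.
3. Inner try completes normally; outer `except` is skipped.
Result: ['X']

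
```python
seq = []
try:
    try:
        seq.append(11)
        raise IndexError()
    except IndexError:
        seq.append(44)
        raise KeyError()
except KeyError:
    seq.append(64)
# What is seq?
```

Step-by-step execution trace:
1. Inner try: `seq.append(11)` → seq = [11].
2. `raise IndexError()` raises IndexError.
3. Inner `except IndexError` matches → `seq.append(44)` → seq = [11, 44].
4. `raise KeyError()` raises KeyError; propagates to outer try.
5. Outer `except KeyError` matches → `seq.append(64)` → seq = [11, 44, 64].
Result: [11, 44, 64]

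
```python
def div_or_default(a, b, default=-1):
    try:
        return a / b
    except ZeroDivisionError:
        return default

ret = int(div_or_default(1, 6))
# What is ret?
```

Step-by-step execution trace:
1. `div_or_default(1, 6)` enters try: `return 1 / 6` → returns 0.16666666666666666. No exception raised.
2. `except ZeroDivisionError` is skipped.
3. `int(0.16666666666666666)` → 0 → ret = 0.
Result: 0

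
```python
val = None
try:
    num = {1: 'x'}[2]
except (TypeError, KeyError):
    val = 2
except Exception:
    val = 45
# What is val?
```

Step-by-step execution trace:
1. `num = {1: 'x'}[2]` raises KeyError.
2. `except (TypeError, KeyError)` matches (KeyError is in the tuple) → val = 2.
3. `except Exception` is not reached.
Result: 2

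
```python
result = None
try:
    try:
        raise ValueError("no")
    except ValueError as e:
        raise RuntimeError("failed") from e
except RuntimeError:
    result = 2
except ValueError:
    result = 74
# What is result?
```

Step-by-step execution trace:
1. Inner try raises ValueError; inner `except ValueError as e` catches it.
2. `raise RuntimeError(...) from e` raises RuntimeError (ValueError is attached as __cause__, but only RuntimeError is active).
3. Outer `except RuntimeError` matches → result = 2.
4. `except ValueError` is not reached.
Result: 2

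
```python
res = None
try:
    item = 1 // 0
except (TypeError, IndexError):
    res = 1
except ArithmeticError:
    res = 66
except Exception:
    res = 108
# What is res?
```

Step-by-step execution trace:
1. `item = 1 // 0` raises ZeroDivisionError.
2. `except (TypeError, IndexError)` does not match ZeroDivisionError; skipped.
3. `except ArithmeticError` matches (ZeroDivisionError is a subclass of ArithmeticError) → res = 66.
4. `except Exception` is not reached.
Result: 66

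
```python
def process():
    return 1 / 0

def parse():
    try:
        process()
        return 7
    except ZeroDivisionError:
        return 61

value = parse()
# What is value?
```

Step-by-step execution trace:
1. `parse()` calls `process()`.
2. `process()` evaluates `1 / 0`, which raises ZeroDivisionError; it propagates to the caller.
3. `return 7` is not reached.
4. `except ZeroDivisionError` in parse matches → returns 61.
5. value = 61.
Result: 61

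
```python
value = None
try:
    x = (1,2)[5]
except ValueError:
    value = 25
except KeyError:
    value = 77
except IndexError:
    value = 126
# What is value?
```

Step-by-step execution trace:
1. `x = (1,2)[5]` raises IndexError.
2. `except ValueError` does not match IndexError; skipped.
3. `except KeyError` does not match IndexError; skipped.
4. `except IndexError` matches → value = 126.
Result: 126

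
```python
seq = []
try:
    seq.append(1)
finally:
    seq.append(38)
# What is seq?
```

Step-by-step execution trace:
1. try: `seq.append(1)` → seq = [1].
2. The try body completes without raising.
3. finally always runs: `seq.append(38)` → seq = [1, 38].
Result: [1, 38]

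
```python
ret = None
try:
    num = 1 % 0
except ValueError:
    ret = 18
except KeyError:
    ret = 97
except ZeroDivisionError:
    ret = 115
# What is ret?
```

Step-by-step execution trace:
1. `num = 1 % 0` raises ZeroDivisionError.
2. `except ValueError` does not match ZeroDivisionError; skipped.
3. `except KeyError` does not match ZeroDivisionError; skipped.
4. `except ZeroDivisionError` matches → ret = 115.
Result: 115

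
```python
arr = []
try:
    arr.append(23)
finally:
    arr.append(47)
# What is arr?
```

Step-by-step execution trace:
1. try: `arr.append(23)` → arr = [23].
2. The try body completes without raising.
3. finally always runs: `arr.append(47)` → arr = [23, 47].
Result: [23, 47]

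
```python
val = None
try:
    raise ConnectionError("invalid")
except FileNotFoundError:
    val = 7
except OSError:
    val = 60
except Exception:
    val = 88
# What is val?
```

Step-by-step execution trace:
1. `raise ConnectionError(...)` raises ConnectionError.
2. `except FileNotFoundError` does not match (ConnectionError is not a subclass of FileNotFoundError); skipped.
3. `except OSError` matches (ConnectionError is a subclass of OSError) → val = 60.
4. `except Exception` is not reached.
Result: 60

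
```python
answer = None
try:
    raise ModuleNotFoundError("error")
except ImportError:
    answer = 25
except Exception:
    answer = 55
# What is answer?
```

Step-by-step execution trace:
1. `raise ModuleNotFoundError(...)` raises ModuleNotFoundError.
2. `except ImportError` matches (ModuleNotFoundError is a subclass of ImportError) → answer = 25.
3. `except Exception` is not reached.
Result: 25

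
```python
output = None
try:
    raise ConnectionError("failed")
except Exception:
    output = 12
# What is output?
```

Step-by-step execution trace:
1. `raise ConnectionError(...)` raises ConnectionError.
2. `except Exception` matches (ConnectionError is a subclass of Exception) → output = 12.
Result: 12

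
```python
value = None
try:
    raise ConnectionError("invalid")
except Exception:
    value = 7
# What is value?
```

Step-by-step execution trace:
1. `raise ConnectionError(...)` raises ConnectionError.
2. `except Exception` matches (ConnectionError is a subclass of Exception) → value = 7.
Result: 7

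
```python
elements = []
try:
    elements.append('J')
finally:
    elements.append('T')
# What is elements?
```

Step-by-step execution trace:
1. try: `elements.append('J')` → elements = ['J'].
2. The try body completes without raising.
3. finally always runs: `elements.append('T')` → elements = ['J', 'T'].
Result: ['J', 'T']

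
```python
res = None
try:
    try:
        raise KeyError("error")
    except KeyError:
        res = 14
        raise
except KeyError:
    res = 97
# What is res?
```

Step-by-step execution trace:
1. Inner try: `raise KeyError("error")` raises KeyError.
2. Inner `except KeyError` matches → res = 14.
3. bare `raise` re-raises the same KeyError.
4. Outer `except KeyError` matches → res = 97.
Result: 97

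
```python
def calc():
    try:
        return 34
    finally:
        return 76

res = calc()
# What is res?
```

Step-by-step execution trace:
1. `calc()` enters try: `return 34` sets pending return value 34.
2. Before returning, `finally: return 76` runs and overrides the pending return.
3. calc() returns 76 → res = 76.
Result: 76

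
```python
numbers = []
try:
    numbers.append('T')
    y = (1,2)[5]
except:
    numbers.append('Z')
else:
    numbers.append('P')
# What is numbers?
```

Step-by-step execution trace:
1. try: `numbers.append('T')` → numbers = ['T'].
2. `y = (1,2)[5]` raises IndexError.
3. bare `except` matches → `numbers.append('Z')` → numbers = ['T', 'Z'].
4. `else` is skipped (an exception was raised).
Result: ['T', 'Z']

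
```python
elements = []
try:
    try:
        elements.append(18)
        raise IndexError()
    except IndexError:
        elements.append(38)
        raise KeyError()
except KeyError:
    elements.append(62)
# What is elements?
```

Step-by-step execution trace:
1. Inner try: `elements.append(18)` → elements = [18].
2. `raise IndexError()` raises IndexError.
3. Inner `except IndexError` matches → `elements.append(38)` → elements = [18, 38].
4. `raise KeyError()` raises KeyError; propagates to outer try.
5. Outer `except KeyError` matches → `elements.append(62)` → elements = [18, 38, 62].
Result: [18, 38, 62]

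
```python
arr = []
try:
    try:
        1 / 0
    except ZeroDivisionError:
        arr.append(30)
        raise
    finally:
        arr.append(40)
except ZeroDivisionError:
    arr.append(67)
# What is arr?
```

Step-by-step execution trace:
1. Inner try: `1 / 0` raises ZeroDivisionError.
2. Inner `except ZeroDivisionError` matches → `arr.append(30)` → arr = [30].
3. bare `raise` re-raises ZeroDivisionError.
4. Inner `finally` runs during unwinding: `arr.append(40)` → arr = [30, 40].
5. Outer `except ZeroDivisionError` matches → `arr.append(67)` → arr = [30, 40, 67].
Result: [30, 40, 67]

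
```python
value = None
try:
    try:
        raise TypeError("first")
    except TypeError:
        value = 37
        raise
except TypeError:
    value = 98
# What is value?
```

Step-by-step execution trace:
1. Inner try: `raise TypeError("first")` raises TypeError.
2. Inner `except TypeError` matches → value = 37.
3. bare `raise` re-raises the same TypeError.
4. Outer `except TypeError` matches → value = 98.
Result: 98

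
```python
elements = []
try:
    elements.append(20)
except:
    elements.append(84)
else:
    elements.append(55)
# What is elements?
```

Step-by-step execution trace:
1. try: `elements.append(20)` → elements = [20]. No exception raised.
2. `except` is skipped.
3. `else` runs (try completed without exception): `elements.append(55)` → elements = [20, 55].
Result: [20, 55]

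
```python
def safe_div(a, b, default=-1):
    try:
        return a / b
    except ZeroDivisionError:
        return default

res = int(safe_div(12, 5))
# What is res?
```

Step-by-step execution trace:
1. `safe_div(12, 5)` enters try: `return 12 / 5` → returns 2.4. No exception raised.
2. `except ZeroDivisionError` is skipped.
3. `int(2.4)` → 2 → res = 2.
Result: 2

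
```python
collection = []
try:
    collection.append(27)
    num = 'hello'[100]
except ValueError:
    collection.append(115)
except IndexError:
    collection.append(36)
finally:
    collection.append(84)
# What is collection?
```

Step-by-step execution trace:
1. try: `collection.append(27)` → collection = [27].
2. `num = 'hello'[100]` raises IndexError.
3. `except ValueError` does not match IndexError; skipped.
4. `except IndexError` matches → `collection.append(36)` → collection = [27, 36].
5. finally always runs: `collection.append(84)` → collection = [27, 36, 84].
Result: [27, 36, 84]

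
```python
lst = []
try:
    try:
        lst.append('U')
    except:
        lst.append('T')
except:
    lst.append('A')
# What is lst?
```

Step-by-step execution trace:
1. Inner try: `lst.append('U')` → lst = ['U']. No exception raised.
2. Inner `except` is skipped.
3. Inner try completes normally; outer `except` is skipped.
Result: ['U']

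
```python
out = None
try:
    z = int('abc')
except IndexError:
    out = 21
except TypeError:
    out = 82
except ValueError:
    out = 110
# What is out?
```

Step-by-step execution trace:
1. `z = int('abc')` raises ValueError.
2. `except IndexError` does not match ValueError; skipped.
3. `except TypeError` does not match ValueError; skipped.
4. `except ValueError` matches → out = 110.
Result: 110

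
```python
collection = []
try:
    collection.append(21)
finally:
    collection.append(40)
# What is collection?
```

Step-by-step execution trace:
1. try: `collection.append(21)` → collection = [21].
2. The try body completes without raising.
3. finally always runs: `collection.append(40)` → collection = [21, 40].
Result: [21, 40]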